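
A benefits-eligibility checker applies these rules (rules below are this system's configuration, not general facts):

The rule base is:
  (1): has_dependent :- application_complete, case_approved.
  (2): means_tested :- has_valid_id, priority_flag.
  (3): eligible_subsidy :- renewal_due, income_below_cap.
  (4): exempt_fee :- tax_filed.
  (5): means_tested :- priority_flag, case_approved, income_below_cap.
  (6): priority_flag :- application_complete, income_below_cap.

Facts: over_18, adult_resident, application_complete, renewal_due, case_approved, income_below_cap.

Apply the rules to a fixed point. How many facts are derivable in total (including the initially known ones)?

Round 1: (1) [has_dependent :- application_complete, case_approved.]; (3) [eligible_subsidy :- renewal_due, income_below_cap.]; (6) [priority_flag :- application_complete, income_below_cap.]. New: has_dependent, eligible_subsidy, priority_flag.
Round 2: (5) [means_tested :- priority_flag, case_approved, income_below_cap.]. New: means_tested.
Closure: {adult_resident, application_complete, case_approved, eligible_subsidy, has_dependent, income_below_cap, means_tested, over_18, priority_flag, renewal_due} — 10 facts.

10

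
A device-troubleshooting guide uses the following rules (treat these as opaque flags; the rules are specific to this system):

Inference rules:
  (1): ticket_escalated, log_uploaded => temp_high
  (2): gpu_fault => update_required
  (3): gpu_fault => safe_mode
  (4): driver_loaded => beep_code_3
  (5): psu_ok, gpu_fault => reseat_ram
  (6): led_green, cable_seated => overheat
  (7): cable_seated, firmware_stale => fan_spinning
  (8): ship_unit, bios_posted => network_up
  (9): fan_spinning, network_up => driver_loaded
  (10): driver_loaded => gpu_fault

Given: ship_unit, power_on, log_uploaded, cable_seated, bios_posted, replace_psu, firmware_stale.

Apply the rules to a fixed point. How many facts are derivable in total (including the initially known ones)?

14

Round 1: (7) [cable_seated, firmware_stale => fan_spinning]; (8) [ship_unit, bios_posted => network_up]. Adds fan_spinning, network_up.
Round 2: (9) [fan_spinning, network_up => driver_loaded]. Adds driver_loaded.
Round 3: (4) [driver_loaded => beep_code_3]; (10) [driver_loaded => gpu_fault]. Adds beep_code_3, gpu_fault.
Round 4: (2) [gpu_fault => update_required]; (3) [gpu_fault => safe_mode]. Adds update_required, safe_mode.
Closure: {beep_code_3, bios_posted, cable_seated, driver_loaded, fan_spinning, firmware_stale, gpu_fault, log_uploaded, network_up, power_on, replace_psu, safe_mode, ship_unit, update_required} — 14 facts.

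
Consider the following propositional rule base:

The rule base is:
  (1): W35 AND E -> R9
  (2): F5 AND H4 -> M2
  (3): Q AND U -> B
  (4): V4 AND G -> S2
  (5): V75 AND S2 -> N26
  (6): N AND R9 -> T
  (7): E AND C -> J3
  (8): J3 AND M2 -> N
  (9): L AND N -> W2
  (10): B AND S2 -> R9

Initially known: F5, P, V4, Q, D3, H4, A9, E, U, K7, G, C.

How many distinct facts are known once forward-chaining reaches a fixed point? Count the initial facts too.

19

Round 1 — (2), (3), (4), (7), derive M2, B, S2, J3.
Round 2 — (8), (10), derive N, R9.
Round 3 — (6), derive T.
Closure: {A9, B, C, D3, E, F5, G, H4, J3, K7, M2, N, P, Q, R9, S2, T, U, V4} — 19 facts.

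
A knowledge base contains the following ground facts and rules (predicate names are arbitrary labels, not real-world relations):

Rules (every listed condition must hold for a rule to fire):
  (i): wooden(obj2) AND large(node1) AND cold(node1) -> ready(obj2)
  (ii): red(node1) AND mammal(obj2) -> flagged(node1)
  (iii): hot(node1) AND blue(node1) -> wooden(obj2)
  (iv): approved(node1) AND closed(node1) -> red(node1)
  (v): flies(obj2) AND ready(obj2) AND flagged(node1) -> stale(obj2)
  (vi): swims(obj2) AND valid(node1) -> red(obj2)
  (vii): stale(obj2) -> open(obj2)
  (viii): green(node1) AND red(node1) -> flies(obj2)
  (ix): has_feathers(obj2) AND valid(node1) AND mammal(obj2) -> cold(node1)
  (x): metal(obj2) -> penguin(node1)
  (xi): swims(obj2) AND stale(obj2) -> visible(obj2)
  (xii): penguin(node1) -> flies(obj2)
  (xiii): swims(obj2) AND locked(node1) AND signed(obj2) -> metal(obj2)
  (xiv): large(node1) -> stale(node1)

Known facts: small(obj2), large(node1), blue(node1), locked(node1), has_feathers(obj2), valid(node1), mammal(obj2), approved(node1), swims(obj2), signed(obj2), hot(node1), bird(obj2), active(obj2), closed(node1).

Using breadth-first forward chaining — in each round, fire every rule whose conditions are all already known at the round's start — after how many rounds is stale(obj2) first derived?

4

Round 1: (iii) [hot(node1) AND blue(node1) -> wooden(obj2)]; (iv) [approved(node1) AND closed(node1) -> red(node1)]; (vi) [swims(obj2) AND valid(node1) -> red(obj2)]; (ix) [has_feathers(obj2) AND valid(node1) AND mammal(obj2) -> cold(node1)]; (xiii) [swims(obj2) AND locked(node1) AND signed(obj2) -> metal(obj2)]; (xiv) [large(node1) -> stale(node1)]. New: wooden(obj2), red(node1), red(obj2), cold(node1), metal(obj2), stale(node1).
Round 2: (i) [wooden(obj2) AND large(node1) AND cold(node1) -> ready(obj2)]; (ii) [red(node1) AND mammal(obj2) -> flagged(node1)]; (x) [metal(obj2) -> penguin(node1)]. New: ready(obj2), flagged(node1), penguin(node1).
Round 3: (xii) [penguin(node1) -> flies(obj2)]. New: flies(obj2).
Round 4: (v) [flies(obj2) AND ready(obj2) AND flagged(node1) -> stale(obj2)]. New: stale(obj2).
stale(obj2) first appears in round 4.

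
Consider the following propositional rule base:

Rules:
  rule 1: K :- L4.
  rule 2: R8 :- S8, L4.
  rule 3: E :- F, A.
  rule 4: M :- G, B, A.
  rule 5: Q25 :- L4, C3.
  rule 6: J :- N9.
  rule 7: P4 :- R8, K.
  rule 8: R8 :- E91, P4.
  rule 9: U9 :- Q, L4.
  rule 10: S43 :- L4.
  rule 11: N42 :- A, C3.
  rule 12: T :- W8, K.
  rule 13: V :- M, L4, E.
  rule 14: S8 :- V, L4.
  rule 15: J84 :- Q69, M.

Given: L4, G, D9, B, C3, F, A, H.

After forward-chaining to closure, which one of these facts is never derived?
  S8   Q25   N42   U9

U9

Round 1: rule 1 [K :- L4.]; rule 3 [E :- F, A.]; rule 4 [M :- G, B, A.]; rule 5 [Q25 :- L4, C3.]; rule 10 [S43 :- L4.]; rule 11 [N42 :- A, C3.]. Adds K, E, M, Q25, S43, N42.
Round 2: rule 13 [V :- M, L4, E.]. Adds V.
Round 3: rule 14 [S8 :- V, L4.]. Adds S8.
Round 4: rule 2 [R8 :- S8, L4.]. Adds R8.
Round 5: rule 7 [P4 :- R8, K.]. Adds P4.
Derived: N42 (round 1), Q25 (round 1), S8 (round 3). U9 never appears in any round.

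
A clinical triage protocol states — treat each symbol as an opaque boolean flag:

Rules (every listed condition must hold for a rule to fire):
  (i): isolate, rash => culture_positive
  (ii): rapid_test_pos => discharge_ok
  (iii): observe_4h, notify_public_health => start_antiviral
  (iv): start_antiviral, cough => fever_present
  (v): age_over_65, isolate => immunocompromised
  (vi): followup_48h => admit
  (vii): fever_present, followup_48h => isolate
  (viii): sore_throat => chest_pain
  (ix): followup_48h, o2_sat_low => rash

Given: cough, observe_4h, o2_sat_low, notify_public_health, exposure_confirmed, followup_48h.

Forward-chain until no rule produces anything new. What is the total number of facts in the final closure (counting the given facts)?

Round 1 — (iii), (vi), (ix), derive start_antiviral, admit, rash.
Round 2 — (iv), derive fever_present.
Round 3 — (vii), derive isolate.
Round 4 — (i), derive culture_positive.
Closure: {admit, cough, culture_positive, exposure_confirmed, fever_present, followup_48h, isolate, notify_public_health, o2_sat_low, observe_4h, rash, start_antiviral} — 12 facts.

12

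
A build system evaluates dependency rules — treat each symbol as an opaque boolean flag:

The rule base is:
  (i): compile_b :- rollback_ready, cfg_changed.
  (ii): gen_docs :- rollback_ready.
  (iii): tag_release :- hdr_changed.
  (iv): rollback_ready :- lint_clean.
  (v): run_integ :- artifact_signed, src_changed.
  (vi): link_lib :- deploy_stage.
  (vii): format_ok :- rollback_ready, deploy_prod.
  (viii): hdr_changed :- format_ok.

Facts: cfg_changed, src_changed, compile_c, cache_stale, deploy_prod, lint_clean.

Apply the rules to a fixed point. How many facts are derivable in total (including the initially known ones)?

12

Round 1 fires (iv), giving rollback_ready.
Round 2 fires (i), (ii), (vii), giving compile_b, gen_docs, format_ok.
Round 3 fires (viii), giving hdr_changed.
Round 4 fires (iii), giving tag_release.
Closure: {cache_stale, cfg_changed, compile_b, compile_c, deploy_prod, format_ok, gen_docs, hdr_changed, lint_clean, rollback_ready, src_changed, tag_release} — 12 facts.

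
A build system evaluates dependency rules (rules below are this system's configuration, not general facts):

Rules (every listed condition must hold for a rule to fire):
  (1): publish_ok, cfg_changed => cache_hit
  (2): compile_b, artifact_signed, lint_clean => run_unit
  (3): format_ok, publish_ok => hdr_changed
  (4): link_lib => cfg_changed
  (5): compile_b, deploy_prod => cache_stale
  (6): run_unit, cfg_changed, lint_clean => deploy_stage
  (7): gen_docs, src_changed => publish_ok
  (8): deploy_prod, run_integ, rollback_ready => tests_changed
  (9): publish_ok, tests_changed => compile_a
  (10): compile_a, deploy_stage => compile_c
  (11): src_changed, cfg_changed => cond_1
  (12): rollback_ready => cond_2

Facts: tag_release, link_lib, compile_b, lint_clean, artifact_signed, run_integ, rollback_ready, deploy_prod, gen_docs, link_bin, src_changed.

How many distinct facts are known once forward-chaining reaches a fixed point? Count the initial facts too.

Round 1: (2) [compile_b, artifact_signed, lint_clean => run_unit]; (4) [link_lib => cfg_changed]; (5) [compile_b, deploy_prod => cache_stale]; (7) [gen_docs, src_changed => publish_ok]; (8) [deploy_prod, run_integ, rollback_ready => tests_changed]; (12) [rollback_ready => cond_2]. New: run_unit, cfg_changed, cache_stale, publish_ok, tests_changed, cond_2.
Round 2: (1) [publish_ok, cfg_changed => cache_hit]; (6) [run_unit, cfg_changed, lint_clean => deploy_stage]; (9) [publish_ok, tests_changed => compile_a]; (11) [src_changed, cfg_changed => cond_1]. New: cache_hit, deploy_stage, compile_a, cond_1.
Round 3: (10) [compile_a, deploy_stage => compile_c]. New: compile_c.
Closure: {artifact_signed, cache_hit, cache_stale, cfg_changed, compile_a, compile_b, compile_c, cond_1, cond_2, deploy_prod, deploy_stage, gen_docs, link_bin, link_lib, lint_clean, publish_ok, rollback_ready, run_integ, run_unit, src_changed, tag_release, tests_changed} — 22 facts.

22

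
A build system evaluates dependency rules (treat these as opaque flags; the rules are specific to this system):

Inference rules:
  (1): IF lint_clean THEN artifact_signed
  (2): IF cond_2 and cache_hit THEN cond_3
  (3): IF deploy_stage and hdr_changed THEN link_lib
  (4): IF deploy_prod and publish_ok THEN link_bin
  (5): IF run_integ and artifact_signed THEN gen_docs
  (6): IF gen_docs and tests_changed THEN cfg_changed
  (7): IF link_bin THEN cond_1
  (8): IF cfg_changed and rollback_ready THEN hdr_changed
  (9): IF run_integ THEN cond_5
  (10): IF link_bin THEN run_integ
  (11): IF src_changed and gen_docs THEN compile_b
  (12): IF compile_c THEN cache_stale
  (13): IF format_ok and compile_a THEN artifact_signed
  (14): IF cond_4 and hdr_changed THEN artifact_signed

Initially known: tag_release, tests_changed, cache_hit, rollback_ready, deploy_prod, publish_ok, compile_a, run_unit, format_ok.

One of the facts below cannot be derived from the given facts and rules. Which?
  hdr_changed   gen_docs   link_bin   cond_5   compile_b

compile_b

[1] (4) [IF deploy_prod and publish_ok THEN link_bin]; (13) [IF format_ok and compile_a THEN artifact_signed]. ⇒ new: link_bin, artifact_signed.
[2] (7) [IF link_bin THEN cond_1]; (10) [IF link_bin THEN run_integ]. ⇒ new: cond_1, run_integ.
[3] (5) [IF run_integ and artifact_signed THEN gen_docs]; (9) [IF run_integ THEN cond_5]. ⇒ new: gen_docs, cond_5.
[4] (6) [IF gen_docs and tests_changed THEN cfg_changed]. ⇒ new: cfg_changed.
[5] (8) [IF cfg_changed and rollback_ready THEN hdr_changed]. ⇒ new: hdr_changed.
Derived: gen_docs (round 3), cond_5 (round 3), link_bin (round 1), hdr_changed (round 5). compile_b never appears in any round.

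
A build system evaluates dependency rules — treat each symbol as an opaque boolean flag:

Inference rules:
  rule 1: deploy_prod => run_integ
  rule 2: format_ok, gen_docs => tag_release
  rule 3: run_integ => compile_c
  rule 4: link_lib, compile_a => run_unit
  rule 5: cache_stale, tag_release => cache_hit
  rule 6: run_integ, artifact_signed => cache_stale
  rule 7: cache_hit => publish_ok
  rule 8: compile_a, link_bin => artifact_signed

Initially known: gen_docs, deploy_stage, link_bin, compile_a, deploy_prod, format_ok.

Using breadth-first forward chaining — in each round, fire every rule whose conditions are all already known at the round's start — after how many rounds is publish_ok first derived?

4

Round 1: rule 1 [deploy_prod => run_integ]; rule 2 [format_ok, gen_docs => tag_release]; rule 8 [compile_a, link_bin => artifact_signed]. New: run_integ, tag_release, artifact_signed.
Round 2: rule 3 [run_integ => compile_c]; rule 6 [run_integ, artifact_signed => cache_stale]. New: compile_c, cache_stale.
Round 3: rule 5 [cache_stale, tag_release => cache_hit]. New: cache_hit.
Round 4: rule 7 [cache_hit => publish_ok]. New: publish_ok.
publish_ok first appears in round 4.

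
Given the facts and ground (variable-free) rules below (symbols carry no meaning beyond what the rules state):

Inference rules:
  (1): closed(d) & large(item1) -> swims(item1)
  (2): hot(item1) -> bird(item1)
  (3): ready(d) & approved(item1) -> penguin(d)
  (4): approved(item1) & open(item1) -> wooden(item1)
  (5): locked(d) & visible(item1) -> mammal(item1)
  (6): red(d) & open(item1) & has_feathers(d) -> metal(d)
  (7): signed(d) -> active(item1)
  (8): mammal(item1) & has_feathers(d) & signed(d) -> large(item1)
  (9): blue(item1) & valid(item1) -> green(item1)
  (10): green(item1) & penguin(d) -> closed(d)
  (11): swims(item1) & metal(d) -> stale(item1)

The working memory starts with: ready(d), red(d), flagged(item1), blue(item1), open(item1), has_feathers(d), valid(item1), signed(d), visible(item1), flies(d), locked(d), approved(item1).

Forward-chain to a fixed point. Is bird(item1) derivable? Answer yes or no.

no

Round 1 fires (3), (4), (5), (6), (7), (9), giving penguin(d), wooden(item1), mammal(item1), metal(d), active(item1), green(item1).
Round 2 fires (8), (10), giving large(item1), closed(d).
Round 3 fires (1), giving swims(item1).
Round 4 fires (11), giving stale(item1).
Fixed point reached. bird(item1) is concluded only by (2); (2) needs hot(item1) (never derived).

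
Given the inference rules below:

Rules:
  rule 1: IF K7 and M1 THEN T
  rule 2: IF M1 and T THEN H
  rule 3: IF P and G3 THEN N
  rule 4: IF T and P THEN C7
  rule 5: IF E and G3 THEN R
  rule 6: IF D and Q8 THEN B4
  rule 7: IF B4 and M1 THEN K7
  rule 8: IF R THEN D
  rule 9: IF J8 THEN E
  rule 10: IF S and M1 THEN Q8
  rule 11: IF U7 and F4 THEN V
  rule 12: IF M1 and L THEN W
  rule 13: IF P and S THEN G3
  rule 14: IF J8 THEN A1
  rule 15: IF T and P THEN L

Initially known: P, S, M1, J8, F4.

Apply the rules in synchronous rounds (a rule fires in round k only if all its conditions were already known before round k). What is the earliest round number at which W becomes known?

8

Round 1 — rule 9, rule 10, rule 13, rule 14, derive E, Q8, G3, A1.
Round 2 — rule 3, rule 5, derive N, R.
Round 3 — rule 8, derive D.
Round 4 — rule 6, derive B4.
Round 5 — rule 7, derive K7.
Round 6 — rule 1, derive T.
Round 7 — rule 2, rule 4, rule 15, derive H, C7, L.
Round 8 — rule 12, derive W.
W first appears in round 8.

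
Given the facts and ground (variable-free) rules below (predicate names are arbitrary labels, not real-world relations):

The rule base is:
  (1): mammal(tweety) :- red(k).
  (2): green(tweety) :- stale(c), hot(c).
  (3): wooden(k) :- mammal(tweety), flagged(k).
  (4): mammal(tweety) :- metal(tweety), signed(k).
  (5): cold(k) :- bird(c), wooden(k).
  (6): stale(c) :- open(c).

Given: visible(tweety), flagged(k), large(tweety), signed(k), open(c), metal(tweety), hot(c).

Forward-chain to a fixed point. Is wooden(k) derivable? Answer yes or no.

Round 1 — (4), (6), derive mammal(tweety), stale(c).
Round 2 — (2), (3), derive green(tweety), wooden(k).
wooden(k) appears in round 2, so it is derivable.

yes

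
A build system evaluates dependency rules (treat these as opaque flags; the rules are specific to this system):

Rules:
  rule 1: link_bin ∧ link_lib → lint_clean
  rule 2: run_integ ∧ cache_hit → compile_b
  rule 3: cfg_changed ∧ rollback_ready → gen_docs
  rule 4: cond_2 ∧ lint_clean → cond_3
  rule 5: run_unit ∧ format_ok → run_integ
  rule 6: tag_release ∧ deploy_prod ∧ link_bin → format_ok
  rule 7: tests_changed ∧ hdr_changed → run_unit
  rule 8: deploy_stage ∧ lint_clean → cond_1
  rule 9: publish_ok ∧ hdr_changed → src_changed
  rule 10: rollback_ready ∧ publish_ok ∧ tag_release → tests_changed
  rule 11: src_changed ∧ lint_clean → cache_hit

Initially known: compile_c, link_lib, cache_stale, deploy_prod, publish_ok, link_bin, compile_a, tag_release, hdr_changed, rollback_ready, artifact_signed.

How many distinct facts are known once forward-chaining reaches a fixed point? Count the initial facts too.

Round 1: rule 1 [link_bin ∧ link_lib → lint_clean]; rule 6 [tag_release ∧ deploy_prod ∧ link_bin → format_ok]; rule 9 [publish_ok ∧ hdr_changed → src_changed]; rule 10 [rollback_ready ∧ publish_ok ∧ tag_release → tests_changed]. New: lint_clean, format_ok, src_changed, tests_changed.
Round 2: rule 7 [tests_changed ∧ hdr_changed → run_unit]; rule 11 [src_changed ∧ lint_clean → cache_hit]. New: run_unit, cache_hit.
Round 3: rule 5 [run_unit ∧ format_ok → run_integ]. New: run_integ.
Round 4: rule 2 [run_integ ∧ cache_hit → compile_b]. New: compile_b.
Closure: {artifact_signed, cache_hit, cache_stale, compile_a, compile_b, compile_c, deploy_prod, format_ok, hdr_changed, link_bin, link_lib, lint_clean, publish_ok, rollback_ready, run_integ, run_unit, src_changed, tag_release, tests_changed} — 19 facts.

19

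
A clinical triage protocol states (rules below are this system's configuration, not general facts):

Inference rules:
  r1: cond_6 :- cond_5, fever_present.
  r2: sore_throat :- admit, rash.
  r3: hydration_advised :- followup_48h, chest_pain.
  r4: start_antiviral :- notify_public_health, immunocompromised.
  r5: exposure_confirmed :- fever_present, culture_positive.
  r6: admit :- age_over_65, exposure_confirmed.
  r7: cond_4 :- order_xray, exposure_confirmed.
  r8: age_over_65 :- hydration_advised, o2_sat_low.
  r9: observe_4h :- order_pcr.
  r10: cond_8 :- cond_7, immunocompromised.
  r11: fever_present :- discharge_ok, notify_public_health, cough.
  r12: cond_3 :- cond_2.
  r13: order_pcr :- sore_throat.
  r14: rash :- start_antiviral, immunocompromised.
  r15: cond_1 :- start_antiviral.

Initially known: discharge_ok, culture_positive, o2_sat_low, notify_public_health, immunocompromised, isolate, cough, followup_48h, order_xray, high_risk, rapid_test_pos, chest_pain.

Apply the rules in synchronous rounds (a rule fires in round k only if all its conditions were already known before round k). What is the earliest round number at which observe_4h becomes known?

[1] r3 [hydration_advised :- followup_48h, chest_pain.]; r4 [start_antiviral :- notify_public_health, immunocompromised.]; r11 [fever_present :- discharge_ok, notify_public_health, cough.]. ⇒ new: hydration_advised, start_antiviral, fever_present.
[2] r5 [exposure_confirmed :- fever_present, culture_positive.]; r8 [age_over_65 :- hydration_advised, o2_sat_low.]; r14 [rash :- start_antiviral, immunocompromised.]; r15 [cond_1 :- start_antiviral.]. ⇒ new: exposure_confirmed, age_over_65, rash, cond_1.
[3] r6 [admit :- age_over_65, exposure_confirmed.]; r7 [cond_4 :- order_xray, exposure_confirmed.]. ⇒ new: admit, cond_4.
[4] r2 [sore_throat :- admit, rash.]. ⇒ new: sore_throat.
[5] r13 [order_pcr :- sore_throat.]. ⇒ new: order_pcr.
[6] r9 [observe_4h :- order_pcr.]. ⇒ new: observe_4h.
observe_4h first appears in round 6.

6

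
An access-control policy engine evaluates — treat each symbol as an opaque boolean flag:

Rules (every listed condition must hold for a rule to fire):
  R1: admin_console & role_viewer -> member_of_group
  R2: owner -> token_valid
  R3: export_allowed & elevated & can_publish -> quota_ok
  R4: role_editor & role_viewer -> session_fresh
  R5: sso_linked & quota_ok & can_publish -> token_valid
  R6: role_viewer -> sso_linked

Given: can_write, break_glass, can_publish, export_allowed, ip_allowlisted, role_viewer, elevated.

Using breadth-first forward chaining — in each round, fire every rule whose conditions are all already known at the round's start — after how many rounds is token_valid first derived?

2

Round 1 — R3, R6, derive quota_ok, sso_linked.
Round 2 — R5, derive token_valid.
token_valid first appears in round 2.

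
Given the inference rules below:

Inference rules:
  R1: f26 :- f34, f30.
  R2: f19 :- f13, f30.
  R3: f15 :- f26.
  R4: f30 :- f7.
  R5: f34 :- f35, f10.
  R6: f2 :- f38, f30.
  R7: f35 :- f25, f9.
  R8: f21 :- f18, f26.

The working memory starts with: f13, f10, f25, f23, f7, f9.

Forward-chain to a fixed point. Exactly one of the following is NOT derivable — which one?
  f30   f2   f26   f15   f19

Round 1: R4 [f30 :- f7.]; R7 [f35 :- f25, f9.]. New: f30, f35.
Round 2: R2 [f19 :- f13, f30.]; R5 [f34 :- f35, f10.]. New: f19, f34.
Round 3: R1 [f26 :- f34, f30.]. New: f26.
Round 4: R3 [f15 :- f26.]. New: f15.
Derived: f15 (round 4), f30 (round 1), f26 (round 3), f19 (round 2). f2 never appears in any round.

f2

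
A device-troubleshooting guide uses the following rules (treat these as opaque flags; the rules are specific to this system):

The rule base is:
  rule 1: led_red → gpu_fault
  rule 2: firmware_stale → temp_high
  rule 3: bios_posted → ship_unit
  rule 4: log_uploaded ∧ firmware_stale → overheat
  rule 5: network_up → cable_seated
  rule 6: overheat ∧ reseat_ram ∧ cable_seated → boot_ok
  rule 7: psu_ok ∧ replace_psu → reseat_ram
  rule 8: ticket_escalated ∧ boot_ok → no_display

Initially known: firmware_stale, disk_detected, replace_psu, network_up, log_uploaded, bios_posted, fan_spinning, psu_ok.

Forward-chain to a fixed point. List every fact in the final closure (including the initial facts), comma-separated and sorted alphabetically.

Round 1: rule 2 [firmware_stale → temp_high]; rule 3 [bios_posted → ship_unit]; rule 4 [log_uploaded ∧ firmware_stale → overheat]; rule 5 [network_up → cable_seated]; rule 7 [psu_ok ∧ replace_psu → reseat_ram]. New: temp_high, ship_unit, overheat, cable_seated, reseat_ram.
Round 2: rule 6 [overheat ∧ reseat_ram ∧ cable_seated → boot_ok]. New: boot_ok.

bios_posted, boot_ok, cable_seated, disk_detected, fan_spinning, firmware_stale, log_uploaded, network_up, overheat, psu_ok, replace_psu, reseat_ram, ship_unit, temp_high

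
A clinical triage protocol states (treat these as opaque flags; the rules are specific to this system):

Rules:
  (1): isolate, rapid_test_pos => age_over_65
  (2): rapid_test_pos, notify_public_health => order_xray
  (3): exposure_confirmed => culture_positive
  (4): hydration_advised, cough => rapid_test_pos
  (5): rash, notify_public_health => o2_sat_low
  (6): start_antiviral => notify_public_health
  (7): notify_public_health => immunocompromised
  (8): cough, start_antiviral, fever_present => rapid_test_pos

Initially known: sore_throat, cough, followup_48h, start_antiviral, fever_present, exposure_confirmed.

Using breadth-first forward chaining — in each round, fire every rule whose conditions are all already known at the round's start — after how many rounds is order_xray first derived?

2

Round 1 — (3), (6), (8), derive culture_positive, notify_public_health, rapid_test_pos.
Round 2 — (2), (7), derive order_xray, immunocompromised.
order_xray first appears in round 2.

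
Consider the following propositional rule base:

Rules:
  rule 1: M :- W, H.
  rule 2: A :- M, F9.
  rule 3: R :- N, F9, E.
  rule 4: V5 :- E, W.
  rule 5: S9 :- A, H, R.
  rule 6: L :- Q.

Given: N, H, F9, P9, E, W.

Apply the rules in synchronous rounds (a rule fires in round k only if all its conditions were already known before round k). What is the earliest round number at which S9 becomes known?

3

Round 1: rule 1 [M :- W, H.]; rule 3 [R :- N, F9, E.]; rule 4 [V5 :- E, W.]. New: M, R, V5.
Round 2: rule 2 [A :- M, F9.]. New: A.
Round 3: rule 5 [S9 :- A, H, R.]. New: S9.
S9 first appears in round 3.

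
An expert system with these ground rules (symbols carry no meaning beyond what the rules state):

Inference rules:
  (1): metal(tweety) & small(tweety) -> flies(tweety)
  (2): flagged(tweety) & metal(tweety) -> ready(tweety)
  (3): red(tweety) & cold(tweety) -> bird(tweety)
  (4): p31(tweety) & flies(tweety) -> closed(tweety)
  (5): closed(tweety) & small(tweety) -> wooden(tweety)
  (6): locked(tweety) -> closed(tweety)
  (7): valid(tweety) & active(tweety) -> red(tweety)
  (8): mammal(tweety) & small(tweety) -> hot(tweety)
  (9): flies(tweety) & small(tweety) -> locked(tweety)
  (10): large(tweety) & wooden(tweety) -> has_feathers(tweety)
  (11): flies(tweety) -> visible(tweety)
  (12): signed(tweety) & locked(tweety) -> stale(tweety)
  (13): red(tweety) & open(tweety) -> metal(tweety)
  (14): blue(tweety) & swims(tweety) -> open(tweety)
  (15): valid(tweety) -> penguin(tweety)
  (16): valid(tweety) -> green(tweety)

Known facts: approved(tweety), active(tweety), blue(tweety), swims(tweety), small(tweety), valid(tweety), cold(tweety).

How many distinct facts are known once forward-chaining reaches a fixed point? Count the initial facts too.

Round 1: (7) [valid(tweety) & active(tweety) -> red(tweety)]; (14) [blue(tweety) & swims(tweety) -> open(tweety)]; (15) [valid(tweety) -> penguin(tweety)]; (16) [valid(tweety) -> green(tweety)]. New: red(tweety), open(tweety), penguin(tweety), green(tweety).
Round 2: (3) [red(tweety) & cold(tweety) -> bird(tweety)]; (13) [red(tweety) & open(tweety) -> metal(tweety)]. New: bird(tweety), metal(tweety).
Round 3: (1) [metal(tweety) & small(tweety) -> flies(tweety)]. New: flies(tweety).
Round 4: (9) [flies(tweety) & small(tweety) -> locked(tweety)]; (11) [flies(tweety) -> visible(tweety)]. New: locked(tweety), visible(tweety).
Round 5: (6) [locked(tweety) -> closed(tweety)]. New: closed(tweety).
Round 6: (5) [closed(tweety) & small(tweety) -> wooden(tweety)]. New: wooden(tweety).
Closure: {active(tweety), approved(tweety), bird(tweety), blue(tweety), closed(tweety), cold(tweety), flies(tweety), green(tweety), locked(tweety), metal(tweety), open(tweety), penguin(tweety), red(tweety), small(tweety), swims(tweety), valid(tweety), visible(tweety), wooden(tweety)} — 18 facts.

18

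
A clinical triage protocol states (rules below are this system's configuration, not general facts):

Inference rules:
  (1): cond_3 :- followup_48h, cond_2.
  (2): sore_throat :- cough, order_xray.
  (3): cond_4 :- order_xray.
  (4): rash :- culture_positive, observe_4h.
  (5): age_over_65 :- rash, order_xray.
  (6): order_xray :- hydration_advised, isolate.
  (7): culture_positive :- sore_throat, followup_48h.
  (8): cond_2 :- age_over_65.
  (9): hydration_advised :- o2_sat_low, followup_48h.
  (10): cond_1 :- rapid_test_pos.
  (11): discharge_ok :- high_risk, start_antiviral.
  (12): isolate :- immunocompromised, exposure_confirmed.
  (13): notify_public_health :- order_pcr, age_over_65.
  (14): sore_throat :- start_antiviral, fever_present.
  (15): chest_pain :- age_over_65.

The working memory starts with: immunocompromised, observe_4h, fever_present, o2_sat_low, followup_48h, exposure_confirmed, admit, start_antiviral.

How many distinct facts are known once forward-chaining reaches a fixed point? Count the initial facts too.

19

Round 1 fires (9), (12), (14), giving hydration_advised, isolate, sore_throat.
Round 2 fires (6), (7), giving order_xray, culture_positive.
Round 3 fires (3), (4), giving cond_4, rash.
Round 4 fires (5), giving age_over_65.
Round 5 fires (8), (15), giving cond_2, chest_pain.
Round 6 fires (1), giving cond_3.
Closure: {admit, age_over_65, chest_pain, cond_2, cond_3, cond_4, culture_positive, exposure_confirmed, fever_present, followup_48h, hydration_advised, immunocompromised, isolate, o2_sat_low, observe_4h, order_xray, rash, sore_throat, start_antiviral} — 19 facts.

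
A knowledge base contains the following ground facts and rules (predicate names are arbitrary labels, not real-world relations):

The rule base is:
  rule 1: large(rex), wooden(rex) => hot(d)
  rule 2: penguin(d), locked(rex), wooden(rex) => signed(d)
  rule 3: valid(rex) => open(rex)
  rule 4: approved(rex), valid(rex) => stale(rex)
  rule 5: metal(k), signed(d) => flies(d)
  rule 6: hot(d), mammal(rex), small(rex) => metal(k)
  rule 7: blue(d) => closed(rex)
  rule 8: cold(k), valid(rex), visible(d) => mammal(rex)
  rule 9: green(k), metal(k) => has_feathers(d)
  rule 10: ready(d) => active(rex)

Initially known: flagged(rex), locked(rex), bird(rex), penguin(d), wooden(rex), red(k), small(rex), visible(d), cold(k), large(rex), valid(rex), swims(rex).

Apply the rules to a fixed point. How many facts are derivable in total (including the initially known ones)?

18

[1] rule 1 [large(rex), wooden(rex) => hot(d)]; rule 2 [penguin(d), locked(rex), wooden(rex) => signed(d)]; rule 3 [valid(rex) => open(rex)]; rule 8 [cold(k), valid(rex), visible(d) => mammal(rex)]. ⇒ new: hot(d), signed(d), open(rex), mammal(rex).
[2] rule 6 [hot(d), mammal(rex), small(rex) => metal(k)]. ⇒ new: metal(k).
[3] rule 5 [metal(k), signed(d) => flies(d)]. ⇒ new: flies(d).
Closure: {bird(rex), cold(k), flagged(rex), flies(d), hot(d), large(rex), locked(rex), mammal(rex), metal(k), open(rex), penguin(d), red(k), signed(d), small(rex), swims(rex), valid(rex), visible(d), wooden(rex)} — 18 facts.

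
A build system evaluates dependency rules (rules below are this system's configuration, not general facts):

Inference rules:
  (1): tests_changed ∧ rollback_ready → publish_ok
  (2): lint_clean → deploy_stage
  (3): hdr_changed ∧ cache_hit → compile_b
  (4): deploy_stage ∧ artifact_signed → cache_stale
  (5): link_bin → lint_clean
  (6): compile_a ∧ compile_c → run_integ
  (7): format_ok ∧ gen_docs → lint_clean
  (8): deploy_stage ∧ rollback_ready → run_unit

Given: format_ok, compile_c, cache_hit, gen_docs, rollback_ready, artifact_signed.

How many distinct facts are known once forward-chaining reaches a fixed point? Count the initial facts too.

10

Round 1 — (7), derive lint_clean.
Round 2 — (2), derive deploy_stage.
Round 3 — (4), (8), derive cache_stale, run_unit.
Closure: {artifact_signed, cache_hit, cache_stale, compile_c, deploy_stage, format_ok, gen_docs, lint_clean, rollback_ready, run_unit} — 10 facts.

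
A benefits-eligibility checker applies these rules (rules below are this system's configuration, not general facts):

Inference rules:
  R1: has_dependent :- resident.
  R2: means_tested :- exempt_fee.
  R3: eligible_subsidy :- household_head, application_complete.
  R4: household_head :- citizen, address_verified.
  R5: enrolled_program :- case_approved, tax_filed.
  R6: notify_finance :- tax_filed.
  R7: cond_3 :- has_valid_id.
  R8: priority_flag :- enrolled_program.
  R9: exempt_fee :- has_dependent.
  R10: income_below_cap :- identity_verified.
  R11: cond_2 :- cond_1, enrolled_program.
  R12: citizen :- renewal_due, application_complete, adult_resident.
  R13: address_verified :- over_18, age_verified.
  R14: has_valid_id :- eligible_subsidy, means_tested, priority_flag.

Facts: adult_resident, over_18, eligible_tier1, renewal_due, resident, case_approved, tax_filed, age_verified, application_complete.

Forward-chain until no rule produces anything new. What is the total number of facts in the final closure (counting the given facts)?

21

Round 1 fires R1, R5, R6, R12, R13, giving has_dependent, enrolled_program, notify_finance, citizen, address_verified.
Round 2 fires R4, R8, R9, giving household_head, priority_flag, exempt_fee.
Round 3 fires R2, R3, giving means_tested, eligible_subsidy.
Round 4 fires R14, giving has_valid_id.
Round 5 fires R7, giving cond_3.
Closure: {address_verified, adult_resident, age_verified, application_complete, case_approved, citizen, cond_3, eligible_subsidy, eligible_tier1, enrolled_program, exempt_fee, has_dependent, has_valid_id, household_head, means_tested, notify_finance, over_18, priority_flag, renewal_due, resident, tax_filed} — 21 facts.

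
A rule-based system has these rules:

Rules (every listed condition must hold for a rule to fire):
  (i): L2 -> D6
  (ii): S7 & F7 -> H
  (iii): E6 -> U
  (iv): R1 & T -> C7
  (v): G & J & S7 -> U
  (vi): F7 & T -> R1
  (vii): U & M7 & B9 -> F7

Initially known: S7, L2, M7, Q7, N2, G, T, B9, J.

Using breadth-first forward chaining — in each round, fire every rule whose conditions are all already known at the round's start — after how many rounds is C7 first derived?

[1] (i) [L2 -> D6]; (v) [G & J & S7 -> U]. ⇒ new: D6, U.
[2] (vii) [U & M7 & B9 -> F7]. ⇒ new: F7.
[3] (ii) [S7 & F7 -> H]; (vi) [F7 & T -> R1]. ⇒ new: H, R1.
[4] (iv) [R1 & T -> C7]. ⇒ new: C7.
C7 first appears in round 4.

4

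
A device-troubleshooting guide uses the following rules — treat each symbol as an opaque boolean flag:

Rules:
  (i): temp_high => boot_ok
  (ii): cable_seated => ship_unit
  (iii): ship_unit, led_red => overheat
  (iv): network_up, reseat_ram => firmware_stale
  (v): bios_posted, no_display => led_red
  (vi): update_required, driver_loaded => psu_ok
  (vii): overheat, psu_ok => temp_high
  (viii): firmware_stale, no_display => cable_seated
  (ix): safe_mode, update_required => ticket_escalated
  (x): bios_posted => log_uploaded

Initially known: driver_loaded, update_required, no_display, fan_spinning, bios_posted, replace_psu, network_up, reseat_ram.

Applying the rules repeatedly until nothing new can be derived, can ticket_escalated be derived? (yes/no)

no

Round 1: (iv) [network_up, reseat_ram => firmware_stale]; (v) [bios_posted, no_display => led_red]; (vi) [update_required, driver_loaded => psu_ok]; (x) [bios_posted => log_uploaded]. Adds firmware_stale, led_red, psu_ok, log_uploaded.
Round 2: (viii) [firmware_stale, no_display => cable_seated]. Adds cable_seated.
Round 3: (ii) [cable_seated => ship_unit]. Adds ship_unit.
Round 4: (iii) [ship_unit, led_red => overheat]. Adds overheat.
Round 5: (vii) [overheat, psu_ok => temp_high]. Adds temp_high.
Round 6: (i) [temp_high => boot_ok]. Adds boot_ok.
Fixed point reached. ticket_escalated is concluded only by (ix); (ix) needs safe_mode (never derived).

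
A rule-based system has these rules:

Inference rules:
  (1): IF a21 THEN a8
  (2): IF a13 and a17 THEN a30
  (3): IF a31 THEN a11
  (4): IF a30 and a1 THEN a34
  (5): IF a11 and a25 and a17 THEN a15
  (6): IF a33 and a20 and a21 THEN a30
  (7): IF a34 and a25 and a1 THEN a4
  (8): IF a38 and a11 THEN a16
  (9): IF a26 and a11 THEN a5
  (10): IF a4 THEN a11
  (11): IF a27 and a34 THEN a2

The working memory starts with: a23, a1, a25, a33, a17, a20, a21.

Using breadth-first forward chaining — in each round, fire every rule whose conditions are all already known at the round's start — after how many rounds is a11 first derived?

4

[1] (1) [IF a21 THEN a8]; (6) [IF a33 and a20 and a21 THEN a30]. ⇒ new: a8, a30.
[2] (4) [IF a30 and a1 THEN a34]. ⇒ new: a34.
[3] (7) [IF a34 and a25 and a1 THEN a4]. ⇒ new: a4.
[4] (10) [IF a4 THEN a11]. ⇒ new: a11.
a11 first appears in round 4.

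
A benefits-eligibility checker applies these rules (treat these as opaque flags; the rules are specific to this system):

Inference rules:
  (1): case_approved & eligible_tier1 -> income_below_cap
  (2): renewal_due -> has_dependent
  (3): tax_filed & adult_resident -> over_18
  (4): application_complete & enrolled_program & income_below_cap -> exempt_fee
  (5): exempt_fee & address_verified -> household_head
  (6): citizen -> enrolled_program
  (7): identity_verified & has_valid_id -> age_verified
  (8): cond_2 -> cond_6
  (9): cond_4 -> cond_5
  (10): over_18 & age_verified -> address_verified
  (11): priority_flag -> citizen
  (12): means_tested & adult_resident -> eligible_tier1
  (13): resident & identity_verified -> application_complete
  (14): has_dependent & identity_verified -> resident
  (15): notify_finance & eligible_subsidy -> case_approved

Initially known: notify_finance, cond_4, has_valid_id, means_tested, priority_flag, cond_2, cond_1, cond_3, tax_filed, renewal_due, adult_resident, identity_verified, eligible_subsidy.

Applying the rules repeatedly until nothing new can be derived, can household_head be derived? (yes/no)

Round 1 fires (2), (3), (7), (8), (9), (11), (12), (15), giving has_dependent, over_18, age_verified, cond_6, cond_5, citizen, eligible_tier1, case_approved.
Round 2 fires (1), (6), (10), (14), giving income_below_cap, enrolled_program, address_verified, resident.
Round 3 fires (13), giving application_complete.
Round 4 fires (4), giving exempt_fee.
Round 5 fires (5), giving household_head.
household_head appears in round 5, so it is derivable.

yes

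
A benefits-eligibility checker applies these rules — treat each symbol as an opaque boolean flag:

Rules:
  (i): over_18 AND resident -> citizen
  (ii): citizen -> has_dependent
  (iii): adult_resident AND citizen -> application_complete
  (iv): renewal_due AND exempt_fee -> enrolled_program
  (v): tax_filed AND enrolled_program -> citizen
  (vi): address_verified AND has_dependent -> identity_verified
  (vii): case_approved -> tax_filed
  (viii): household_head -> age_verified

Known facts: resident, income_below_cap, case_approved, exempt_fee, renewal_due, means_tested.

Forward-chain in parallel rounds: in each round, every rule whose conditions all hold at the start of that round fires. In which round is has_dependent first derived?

Round 1: (iv) [renewal_due AND exempt_fee -> enrolled_program]; (vii) [case_approved -> tax_filed]. Adds enrolled_program, tax_filed.
Round 2: (v) [tax_filed AND enrolled_program -> citizen]. Adds citizen.
Round 3: (ii) [citizen -> has_dependent]. Adds has_dependent.
has_dependent first appears in round 3.

3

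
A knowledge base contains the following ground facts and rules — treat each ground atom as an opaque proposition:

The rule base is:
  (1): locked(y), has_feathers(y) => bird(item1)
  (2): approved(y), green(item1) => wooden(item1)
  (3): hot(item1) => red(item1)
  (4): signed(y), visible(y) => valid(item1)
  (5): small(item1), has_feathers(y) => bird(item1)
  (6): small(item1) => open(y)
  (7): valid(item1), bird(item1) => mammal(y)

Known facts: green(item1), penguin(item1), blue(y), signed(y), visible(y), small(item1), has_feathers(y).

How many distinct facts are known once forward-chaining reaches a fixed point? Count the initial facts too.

11

Round 1 — (4), (5), (6), derive valid(item1), bird(item1), open(y).
Round 2 — (7), derive mammal(y).
Closure: {bird(item1), blue(y), green(item1), has_feathers(y), mammal(y), open(y), penguin(item1), signed(y), small(item1), valid(item1), visible(y)} — 11 facts.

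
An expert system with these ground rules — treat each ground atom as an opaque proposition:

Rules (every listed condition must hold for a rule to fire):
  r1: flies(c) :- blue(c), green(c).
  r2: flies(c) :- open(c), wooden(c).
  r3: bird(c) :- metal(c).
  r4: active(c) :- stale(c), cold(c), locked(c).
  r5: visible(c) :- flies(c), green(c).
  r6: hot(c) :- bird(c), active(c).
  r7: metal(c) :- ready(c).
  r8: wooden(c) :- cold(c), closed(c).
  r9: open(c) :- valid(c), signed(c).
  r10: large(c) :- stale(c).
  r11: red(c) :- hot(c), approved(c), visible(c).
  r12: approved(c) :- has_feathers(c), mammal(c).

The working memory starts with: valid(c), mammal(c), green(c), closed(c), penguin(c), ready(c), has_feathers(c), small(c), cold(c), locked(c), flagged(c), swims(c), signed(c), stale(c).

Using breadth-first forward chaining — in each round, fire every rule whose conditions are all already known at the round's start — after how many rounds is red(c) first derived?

Round 1 fires r4, r7, r8, r9, r10, r12, giving active(c), metal(c), wooden(c), open(c), large(c), approved(c).
Round 2 fires r2, r3, giving flies(c), bird(c).
Round 3 fires r5, r6, giving visible(c), hot(c).
Round 4 fires r11, giving red(c).
red(c) first appears in round 4.

4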